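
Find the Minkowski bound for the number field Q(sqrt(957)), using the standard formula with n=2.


d = 957, d mod 4 = 1, so disc(K) = d = 957; |disc(K)| = 957
Real quadratic field, so n = 2, s = r2 = 0, r1 = 2
M = (n!/n^n) * (4/pi)^s * sqrt(|disc(K)|) = (2!/2^2) * (4/pi)^0 * sqrt(957)
= 0.5 * 1.000000 * 30.935417
= 15.4677

15.4677


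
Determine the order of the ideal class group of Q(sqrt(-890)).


K = Q(sqrt(-890)). d mod 4 = 2, so D = disc(K) = 4d = -3560
h(K) equals the number of primitive reduced positive-definite forms (a, b, c) = a*x^2 + b*x*y + c*y^2 with b^2 - 4ac = D,
where reduced means |b| <= a <= c, with b >= 0 whenever |b| = a or a = c, and primitive means gcd(a, b, c) = 1.
Reduced forces 3a^2 <= |D| = 3560, so 1 <= a <= 34; b must have the parity of D, and c = (b^2 - D)/(4a) must be an integer >= a.
Enumerate a = 1..34, b in [-a, a]:
  a=1: (1, 0, 890)  [1]
  a=2: (2, 0, 445)  [1]
  a=3: (3, -2, 297), (3, 2, 297)  [2]
  a=4: none
  a=5: (5, 0, 178)  [1]
  a=6: (6, -4, 149), (6, 4, 149)  [2]
  a=7..8: none
  a=9: (9, -2, 99), (9, 2, 99)  [2]
  a=10: (10, 0, 89)  [1]
  a=11: (11, -2, 81), (11, 2, 81)  [2]
  a=12..14: none
  a=15: (15, -10, 61), (15, 10, 61)  [2]
  a=16..17: none
  a=18: (18, -16, 53), (18, 16, 53)  [2]
  a=19..21: none
  a=22: (22, -20, 45), (22, 20, 45)  [2]
  a=23..26: none
  a=27: (27, -2, 33), (27, 2, 33)  [2]
  a=28: none
  a=29: (29, -6, 31), (29, 6, 31)  [2]
  a=30: (30, -20, 33), (30, 20, 33)  [2]
  a=31..34: none
Total reduced forms: 1 + 1 + 2 + 1 + 2 + 2 + 1 + 2 + 2 + 2 + 2 + 2 + 2 + 2 = 24
h = 24

24


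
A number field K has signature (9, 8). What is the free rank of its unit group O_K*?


By Dirichlet's unit theorem:
rank = r1 + r2 - 1
= 9 + 8 - 1
= 16

16


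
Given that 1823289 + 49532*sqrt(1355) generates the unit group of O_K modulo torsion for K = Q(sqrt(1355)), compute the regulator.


epsilon = 1823289 + 49532*sqrt(1355)
= 3.6466e+06
R = ln(3.6466e+06)
= 15.1093

15.1093


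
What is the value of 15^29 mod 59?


p = 59 is prime and the exponent is (p-1)/2 = 29, so by Euler's criterion 15^29 = (15/59) = +1 or -1 mod 59.
Compute by square-and-multiply:
  29 = 16 + 8 + 4 + 1 (binary 11101)
  Repeated squaring mod 59: 15^1 = 15, 15^2 = 48, 15^4 = 3, 15^8 = 9, 15^16 = 22
  15^29 = 15^16 * 15^8 * 15^4 * 15^1 = 22 * 9 * 3 * 15 mod 59
    22 * 9 = 198 = 21 mod 59
    21 * 3 = 63 = 4 mod 59
    4 * 15 = 60 = 1 mod 59
  15^29 = 1 mod 59
Result 1: 15 is a quadratic residue mod 59.
15^29 mod 59 = 1

1


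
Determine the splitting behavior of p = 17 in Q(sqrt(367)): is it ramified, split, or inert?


K = Q(sqrt(367)). Since d mod 4 = 3, disc(K) = 1468.
Check p | disc: 1468 mod 17 = 6.
p does not divide disc. Compute Legendre symbol (d/p):
10^((17-1)/2) mod 17 = -1
(d/p) = -1, so p is inert: (p) stays prime with e=1, f=2, g=1.
Therefore p is inert.

inert


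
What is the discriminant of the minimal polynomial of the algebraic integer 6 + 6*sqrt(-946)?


The element 6 + 6*sqrt(-946) has minimal polynomial:
x^2 - 12*x + 34092
Discriminant = (-12)^2 - 4*(34092)
= 144 - 136368
= -136224

-136224


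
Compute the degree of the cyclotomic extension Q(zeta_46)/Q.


The degree equals Euler's totient phi(46).
46 = 2 * 23
phi(46) = 22

22


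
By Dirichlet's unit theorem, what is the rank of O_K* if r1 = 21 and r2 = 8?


By Dirichlet's unit theorem:
rank = r1 + r2 - 1
= 21 + 8 - 1
= 28

28


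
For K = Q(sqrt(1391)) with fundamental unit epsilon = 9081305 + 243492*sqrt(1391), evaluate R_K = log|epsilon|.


epsilon = 9081305 + 243492*sqrt(1391)
= 1.8163e+07
R = ln(1.8163e+07)
= 16.7149

16.7149


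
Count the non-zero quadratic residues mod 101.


For prime p, the number of non-zero quadratic residues is (p-1)/2.
= (101-1)/2
= 50

50


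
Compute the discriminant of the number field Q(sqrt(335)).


For K = Q(sqrt(d)) with d squarefree: disc(K) = d if d = 1 mod 4, and disc(K) = 4d if d = 2 or 3 mod 4.
Here d = 335, and d mod 4 = 3.
d = 3 mod 4, not 1 (O_K = Z[sqrt(d)]), so disc(K) = 4d = 4 * (335) = 1340

1340


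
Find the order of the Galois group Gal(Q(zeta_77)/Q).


|Gal(Q(zeta_77)/Q)| = phi(77)
= 60

60


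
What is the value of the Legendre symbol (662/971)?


p = 971 is prime, so compute (662/971) with the reciprocity algorithm (Jacobi-symbol steps: pull out 2s via (2/n), flip via reciprocity, reduce):
  pull out 2: (2/971) = -1  (since 971 mod 8 = 3)
  reciprocity: (331/971) -> -(971/331)
  reduce: (309/331)
  reciprocity: (309/331) -> +(331/309)
  reduce: (22/309)
  pull out 2: (2/309) = -1  (since 309 mod 8 = 5)
  reciprocity: (11/309) -> +(309/11)
  reduce: (1/11)
  (1/11) = 1
Product of signs = -1
(662/971) = -1

-1


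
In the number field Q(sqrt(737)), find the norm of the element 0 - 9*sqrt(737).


N(a + b*sqrt(d)) = a^2 - d*b^2
= (0)^2 - (737)*(-9)^2
= 0 - 59697
= -59697

-59697


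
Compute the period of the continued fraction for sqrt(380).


Run the CF algorithm for sqrt(380).
a_0 = floor(sqrt(380)) = 19; set m_0=0, q_0=1.
Recurrence: m' = q*a - m,  q' = (d - m'^2)/q,  a' = floor((a_0 + m')/q').
  step 1: m=19, q=19, a=2
  step 2: m=19, q=1, a=38
a_2 = 2*a_0 = 38, so the period closes here.
sqrt(380) = [19; 2, 38]
Period length = 2

2


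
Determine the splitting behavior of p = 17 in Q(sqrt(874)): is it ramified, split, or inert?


K = Q(sqrt(874)). Since d mod 4 = 2, disc(K) = 3496.
Check p | disc: 3496 mod 17 = 11.
p does not divide disc. Compute Legendre symbol (d/p):
7^((17-1)/2) mod 17 = -1
(d/p) = -1, so p is inert: (p) stays prime with e=1, f=2, g=1.
Therefore p is inert.

inert


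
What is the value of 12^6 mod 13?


p = 13 is prime and the exponent is (p-1)/2 = 6, so by Euler's criterion 12^6 = (12/13) = +1 or -1 mod 13.
Compute by square-and-multiply:
  6 = 4 + 2 (binary 110)
  Repeated squaring mod 13: 12^1 = 12, 12^2 = 1, 12^4 = 1
  12^6 = 12^4 * 12^2 = 1 * 1 mod 13
    1 * 1 = 1 = 1 mod 13
  12^6 = 1 mod 13
Result 1: 12 is a quadratic residue mod 13.
12^6 mod 13 = 1

1


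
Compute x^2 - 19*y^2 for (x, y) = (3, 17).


x^2 - d*y^2
= 3^2 - 19*17^2
= 9 - 5491
= -5482

-5482


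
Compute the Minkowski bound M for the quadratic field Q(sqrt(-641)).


d = -641, d mod 4 = 3, so disc(K) = 4d = -2564; |disc(K)| = 2564
Imaginary quadratic field, so n = 2, s = r2 = 1, r1 = 0
M = (n!/n^n) * (4/pi)^s * sqrt(|disc(K)|) = (2!/2^2) * (4/pi)^1 * sqrt(2564)
= 0.5 * 1.273240 * 50.635956
= 32.2359

32.2359


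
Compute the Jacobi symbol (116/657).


Compute (116/657) via quadratic reciprocity:
  pull out 2: (2/657) = +1  (since 657 mod 8 = 1)
  pull out 2: (2/657) = +1  (since 657 mod 8 = 1)
  reciprocity: (29/657) -> +(657/29)
  reduce: (19/29)
  reciprocity: (19/29) -> +(29/19)
  reduce: (10/19)
  pull out 2: (2/19) = -1  (since 19 mod 8 = 3)
  reciprocity: (5/19) -> +(19/5)
  reduce: (4/5)
  pull out 2: (2/5) = -1  (since 5 mod 8 = 5)
  pull out 2: (2/5) = -1  (since 5 mod 8 = 5)
  (1/5) = 1
Product of signs = -1

-1


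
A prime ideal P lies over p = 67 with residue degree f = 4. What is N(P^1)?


N(P^a) = p^(a*f)
= 67^(1*4)
= 67^4
= 20151121

20151121


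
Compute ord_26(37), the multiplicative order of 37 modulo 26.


We want ord_26(37), the smallest k >= 1 with 37^k = 1 mod 26.
n = 26 = 2 * 13, phi(26) = 12; the order divides phi(n).
Divisors of 12: 1, 2, 3, 4, 6, 12
Repeated squaring mod 26: 37^1 = 11, 37^2 = 17, 37^4 = 3, 37^8 = 9
Test divisors in increasing order:
  k=1: 37^1 = 11 mod 26
  k=2: 37^2 = 17 mod 26
  k=3: 37^3 = 17 * 11 = 5 mod 26
  k=4: 37^4 = 3 mod 26
  k=6: 37^6 = 3 * 17 = 25 mod 26
  k=12: 37^12 = 9 * 3 = 1 mod 26  <- first divisor giving 1
Order = 12

12


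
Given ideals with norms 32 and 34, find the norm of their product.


N(IJ) = N(I) * N(J)
= 32 * 34
= 1088

1088


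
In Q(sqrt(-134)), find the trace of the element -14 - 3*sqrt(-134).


Tr(a + b*sqrt(d)) = (a + b*sqrt(d)) + (a - b*sqrt(d)) = 2a
= 2 * (-14)
= -28

-28


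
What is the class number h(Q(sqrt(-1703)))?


K = Q(sqrt(-1703)). d mod 4 = 1, so D = disc(K) = d = -1703
h(K) equals the number of primitive reduced positive-definite forms (a, b, c) = a*x^2 + b*x*y + c*y^2 with b^2 - 4ac = D,
where reduced means |b| <= a <= c, with b >= 0 whenever |b| = a or a = c, and primitive means gcd(a, b, c) = 1.
Reduced forces 3a^2 <= |D| = 1703, so 1 <= a <= 23; b must have the parity of D, and c = (b^2 - D)/(4a) must be an integer >= a.
Enumerate a = 1..23, b in [-a, a]:
  a=1: (1, 1, 426)  [1]
  a=2: (2, -1, 213), (2, 1, 213)  [2]
  a=3: (3, -1, 142), (3, 1, 142)  [2]
  a=4: (4, -3, 107), (4, 3, 107)  [2]
  a=5: none
  a=6: (6, -5, 72), (6, -1, 71), (6, 1, 71), (6, 5, 72)  [4]
  a=7: none
  a=8: (8, -5, 54), (8, 5, 54)  [2]
  a=9: (9, -5, 48), (9, 5, 48)  [2]
  a=10..11: none
  a=12: (12, -11, 38), (12, -5, 36), (12, 5, 36), (12, 11, 38)  [4]
  a=13: (13, 13, 36)  [1]
  a=14..15: none
  a=16: (16, -5, 27), (16, 5, 27)  [2]
  a=17: none
  a=18: (18, -13, 26), (18, -5, 24), (18, 5, 24), (18, 13, 26)  [4]
  a=19: (19, -11, 24), (19, 11, 24)  [2]
  a=20..23: none
Total reduced forms: 1 + 2 + 2 + 2 + 4 + 2 + 2 + 4 + 1 + 2 + 4 + 2 = 28
h = 28

28


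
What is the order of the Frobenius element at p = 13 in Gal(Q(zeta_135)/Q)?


The Frobenius at p in Gal(Q(zeta_n)/Q) = (Z/nZ)* is the class of p, so its order is ord_135(13), the smallest k >= 1 with 13^k = 1 mod 135.
n = 135 = 3^3 * 5, phi(135) = 72; the order divides phi(n).
Divisors of 72: 1, 2, 3, 4, 6, 8, 9, 12, 18, 24, 36, 72
Repeated squaring mod 135: 13^1 = 13, 13^2 = 34, 13^4 = 76, 13^8 = 106, 13^16 = 31, 13^32 = 16, 13^64 = 121
Test divisors in increasing order:
  k=1: 13^1 = 13 mod 135
  k=2: 13^2 = 34 mod 135
  k=3: 13^3 = 34 * 13 = 37 mod 135
  k=4: 13^4 = 76 mod 135
  k=6: 13^6 = 76 * 34 = 19 mod 135
  k=8: 13^8 = 106 mod 135
  k=9: 13^9 = 106 * 13 = 28 mod 135
  k=12: 13^12 = 106 * 76 = 91 mod 135
  k=18: 13^18 = 31 * 34 = 109 mod 135
  k=24: 13^24 = 31 * 106 = 46 mod 135
  k=36: 13^36 = 16 * 76 = 1 mod 135  <- first divisor giving 1
Order = 36

36


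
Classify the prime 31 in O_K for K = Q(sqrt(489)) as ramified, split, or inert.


K = Q(sqrt(489)). Since d mod 4 = 1, disc(K) = 489.
Check p | disc: 489 mod 31 = 24.
p does not divide disc. Compute Legendre symbol (d/p):
24^((31-1)/2) mod 31 = -1
(d/p) = -1, so p is inert: (p) stays prime with e=1, f=2, g=1.
Therefore p is inert.

inert


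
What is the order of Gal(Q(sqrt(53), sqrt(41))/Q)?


The 2 square roots of distinct primes are multiplicatively independent over Q,
so [K:Q] = 2^2 and Gal(K/Q) is isomorphic to (Z/2Z)^2.
|Gal| = 2^2 = 4

4


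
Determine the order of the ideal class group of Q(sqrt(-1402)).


K = Q(sqrt(-1402)). d mod 4 = 2, so D = disc(K) = 4d = -5608
h(K) equals the number of primitive reduced positive-definite forms (a, b, c) = a*x^2 + b*x*y + c*y^2 with b^2 - 4ac = D,
where reduced means |b| <= a <= c, with b >= 0 whenever |b| = a or a = c, and primitive means gcd(a, b, c) = 1.
Reduced forces 3a^2 <= |D| = 5608, so 1 <= a <= 43; b must have the parity of D, and c = (b^2 - D)/(4a) must be an integer >= a.
Enumerate a = 1..43, b in [-a, a]:
  a=1: (1, 0, 1402)  [1]
  a=2: (2, 0, 701)  [1]
  a=3..16: none
  a=17: (17, -6, 83), (17, 6, 83)  [2]
  a=18: none
  a=19: (19, -4, 74), (19, 4, 74)  [2]
  a=20..22: none
  a=23: (23, -2, 61), (23, 2, 61)  [2]
  a=24..33: none
  a=34: (34, -28, 47), (34, 28, 47)  [2]
  a=35..36: none
  a=37: (37, -4, 38), (37, 4, 38)  [2]
  a=38..40: none
  a=41: (41, -38, 43), (41, 38, 43)  [2]
  a=42..43: none
Total reduced forms: 1 + 1 + 2 + 2 + 2 + 2 + 2 + 2 = 14
h = 14

14


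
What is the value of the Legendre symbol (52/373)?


p = 373 is prime, so compute (52/373) with the reciprocity algorithm (Jacobi-symbol steps: pull out 2s via (2/n), flip via reciprocity, reduce):
  pull out 2: (2/373) = -1  (since 373 mod 8 = 5)
  pull out 2: (2/373) = -1  (since 373 mod 8 = 5)
  reciprocity: (13/373) -> +(373/13)
  reduce: (9/13)
  reciprocity: (9/13) -> +(13/9)
  reduce: (4/9)
  pull out 2: (2/9) = +1  (since 9 mod 8 = 1)
  pull out 2: (2/9) = +1  (since 9 mod 8 = 1)
  (1/9) = 1
Product of signs = 1
(52/373) = 1

1


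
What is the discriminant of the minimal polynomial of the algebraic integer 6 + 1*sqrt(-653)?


The element 6 + 1*sqrt(-653) has minimal polynomial:
x^2 - 12*x + 689
Discriminant = (-12)^2 - 4*(689)
= 144 - 2756
= -2612

-2612


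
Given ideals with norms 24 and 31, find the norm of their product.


N(IJ) = N(I) * N(J)
= 24 * 31
= 744

744


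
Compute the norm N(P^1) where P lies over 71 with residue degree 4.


N(P^a) = p^(a*f)
= 71^(1*4)
= 71^4
= 25411681

25411681


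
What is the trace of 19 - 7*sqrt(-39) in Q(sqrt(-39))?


Tr(a + b*sqrt(d)) = (a + b*sqrt(d)) + (a - b*sqrt(d)) = 2a
= 2 * (19)
= 38

38


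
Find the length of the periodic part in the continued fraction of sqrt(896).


Run the CF algorithm for sqrt(896).
a_0 = floor(sqrt(896)) = 29; set m_0=0, q_0=1.
Recurrence: m' = q*a - m,  q' = (d - m'^2)/q,  a' = floor((a_0 + m')/q').
  step 1: m=29, q=55, a=1
  step 2: m=26, q=4, a=13
  step 3: m=26, q=55, a=1
  step 4: m=29, q=1, a=58
a_4 = 2*a_0 = 58, so the period closes here.
sqrt(896) = [29; 1, 13, 1, 58]
Period length = 4

4


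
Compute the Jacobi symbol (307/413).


Compute (307/413) via quadratic reciprocity:
  reciprocity: (307/413) -> +(413/307)
  reduce: (106/307)
  pull out 2: (2/307) = -1  (since 307 mod 8 = 3)
  reciprocity: (53/307) -> +(307/53)
  reduce: (42/53)
  pull out 2: (2/53) = -1  (since 53 mod 8 = 5)
  reciprocity: (21/53) -> +(53/21)
  reduce: (11/21)
  reciprocity: (11/21) -> +(21/11)
  reduce: (10/11)
  pull out 2: (2/11) = -1  (since 11 mod 8 = 3)
  reciprocity: (5/11) -> +(11/5)
  reduce: (1/5)
  (1/5) = 1
Product of signs = -1

-1


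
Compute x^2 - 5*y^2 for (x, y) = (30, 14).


x^2 - d*y^2
= 30^2 - 5*14^2
= 900 - 980
= -80

-80


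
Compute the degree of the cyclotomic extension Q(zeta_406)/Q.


The degree equals Euler's totient phi(406).
406 = 2 * 7 * 29
phi(406) = 168

168


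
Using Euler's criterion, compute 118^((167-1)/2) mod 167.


p = 167 is prime and the exponent is (p-1)/2 = 83, so by Euler's criterion 118^83 = (118/167) = +1 or -1 mod 167.
Compute by square-and-multiply:
  83 = 64 + 16 + 2 + 1 (binary 1010011)
  Repeated squaring mod 167: 118^1 = 118, 118^2 = 63, 118^4 = 128, 118^8 = 18, 118^16 = 157, 118^32 = 100, 118^64 = 147
  118^83 = 118^64 * 118^16 * 118^2 * 118^1 = 147 * 157 * 63 * 118 mod 167
    147 * 157 = 23079 = 33 mod 167
    33 * 63 = 2079 = 75 mod 167
    75 * 118 = 8850 = 166 mod 167
  118^83 = 166 mod 167
Result 166 = p - 1 = -1 mod 167: 118 is a quadratic non-residue mod 167. As a residue in [0, p-1] the value is 166.
118^83 mod 167 = 166

166


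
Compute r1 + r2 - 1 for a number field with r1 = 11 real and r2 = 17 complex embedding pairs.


By Dirichlet's unit theorem:
rank = r1 + r2 - 1
= 11 + 17 - 1
= 27

27


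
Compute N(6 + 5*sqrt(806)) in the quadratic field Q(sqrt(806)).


N(a + b*sqrt(d)) = a^2 - d*b^2
= (6)^2 - (806)*(5)^2
= 36 - 20150
= -20114

-20114


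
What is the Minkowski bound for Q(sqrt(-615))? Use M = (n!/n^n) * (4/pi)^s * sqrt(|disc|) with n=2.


d = -615, d mod 4 = 1, so disc(K) = d = -615; |disc(K)| = 615
Imaginary quadratic field, so n = 2, s = r2 = 1, r1 = 0
M = (n!/n^n) * (4/pi)^s * sqrt(|disc(K)|) = (2!/2^2) * (4/pi)^1 * sqrt(615)
= 0.5 * 1.273240 * 24.799194
= 15.7877

15.7877


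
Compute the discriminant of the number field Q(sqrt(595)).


For K = Q(sqrt(d)) with d squarefree: disc(K) = d if d = 1 mod 4, and disc(K) = 4d if d = 2 or 3 mod 4.
Here d = 595, and d mod 4 = 3.
d = 3 mod 4, not 1 (O_K = Z[sqrt(d)]), so disc(K) = 4d = 4 * (595) = 2380

2380


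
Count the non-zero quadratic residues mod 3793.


For prime p, the number of non-zero quadratic residues is (p-1)/2.
= (3793-1)/2
= 1896

1896


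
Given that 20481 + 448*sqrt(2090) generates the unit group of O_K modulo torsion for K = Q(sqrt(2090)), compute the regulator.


epsilon = 20481 + 448*sqrt(2090)
= 40962.0000
R = ln(40962.0000)
= 10.6204

10.6204


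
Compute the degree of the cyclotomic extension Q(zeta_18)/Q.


The degree equals Euler's totient phi(18).
18 = 2 * 3^2
phi(18) = 6

6


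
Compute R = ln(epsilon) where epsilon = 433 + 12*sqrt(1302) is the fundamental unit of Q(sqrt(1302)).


epsilon = 433 + 12*sqrt(1302)
= 865.9988
R = ln(865.9988)
= 6.7639

6.7639


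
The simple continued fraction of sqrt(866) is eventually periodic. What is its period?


Run the CF algorithm for sqrt(866).
a_0 = floor(sqrt(866)) = 29; set m_0=0, q_0=1.
Recurrence: m' = q*a - m,  q' = (d - m'^2)/q,  a' = floor((a_0 + m')/q').
  step 1: m=29, q=25, a=2
  step 2: m=21, q=17, a=2
  step 3: m=13, q=41, a=1
  step 4: m=28, q=2, a=28
  step 5: m=28, q=41, a=1
  step 6: m=13, q=17, a=2
  step 7: m=21, q=25, a=2
  step 8: m=29, q=1, a=58
a_8 = 2*a_0 = 58, so the period closes here.
sqrt(866) = [29; 2, 2, 1, 28, 1, 2, 2, 58]
Period length = 8

8


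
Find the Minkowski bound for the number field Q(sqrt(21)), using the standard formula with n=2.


d = 21, d mod 4 = 1, so disc(K) = d = 21; |disc(K)| = 21
Real quadratic field, so n = 2, s = r2 = 0, r1 = 2
M = (n!/n^n) * (4/pi)^s * sqrt(|disc(K)|) = (2!/2^2) * (4/pi)^0 * sqrt(21)
= 0.5 * 1.000000 * 4.582576
= 2.2913

2.2913


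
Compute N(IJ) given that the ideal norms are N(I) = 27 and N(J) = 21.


N(IJ) = N(I) * N(J)
= 27 * 21
= 567

567


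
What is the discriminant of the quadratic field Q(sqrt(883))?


For K = Q(sqrt(d)) with d squarefree: disc(K) = d if d = 1 mod 4, and disc(K) = 4d if d = 2 or 3 mod 4.
Here d = 883, and d mod 4 = 3.
d = 3 mod 4, not 1 (O_K = Z[sqrt(d)]), so disc(K) = 4d = 4 * (883) = 3532

3532


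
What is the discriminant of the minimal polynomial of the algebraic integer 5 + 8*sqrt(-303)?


The element 5 + 8*sqrt(-303) has minimal polynomial:
x^2 - 10*x + 19417
Discriminant = (-10)^2 - 4*(19417)
= 100 - 77668
= -77568

-77568


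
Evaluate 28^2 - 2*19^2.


x^2 - d*y^2
= 28^2 - 2*19^2
= 784 - 722
= 62

62


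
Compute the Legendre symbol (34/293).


p = 293 is prime, so compute (34/293) with the reciprocity algorithm (Jacobi-symbol steps: pull out 2s via (2/n), flip via reciprocity, reduce):
  pull out 2: (2/293) = -1  (since 293 mod 8 = 5)
  reciprocity: (17/293) -> +(293/17)
  reduce: (4/17)
  pull out 2: (2/17) = +1  (since 17 mod 8 = 1)
  pull out 2: (2/17) = +1  (since 17 mod 8 = 1)
  (1/17) = 1
Product of signs = -1
(34/293) = -1

-1


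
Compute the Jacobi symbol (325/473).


Compute (325/473) via quadratic reciprocity:
  reciprocity: (325/473) -> +(473/325)
  reduce: (148/325)
  pull out 2: (2/325) = -1  (since 325 mod 8 = 5)
  pull out 2: (2/325) = -1  (since 325 mod 8 = 5)
  reciprocity: (37/325) -> +(325/37)
  reduce: (29/37)
  reciprocity: (29/37) -> +(37/29)
  reduce: (8/29)
  pull out 2: (2/29) = -1  (since 29 mod 8 = 5)
  pull out 2: (2/29) = -1  (since 29 mod 8 = 5)
  pull out 2: (2/29) = -1  (since 29 mod 8 = 5)
  (1/29) = 1
Product of signs = -1

-1


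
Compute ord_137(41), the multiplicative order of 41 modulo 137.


We want ord_137(41), the smallest k >= 1 with 41^k = 1 mod 137.
n = 137 = 137, phi(137) = 136; the order divides phi(n).
Divisors of 136: 1, 2, 4, 8, 17, 34, 68, 136
Repeated squaring mod 137: 41^1 = 41, 41^2 = 37, 41^4 = 136, 41^8 = 1, 41^16 = 1, 41^32 = 1, 41^64 = 1, 41^128 = 1
Test divisors in increasing order:
  k=1: 41^1 = 41 mod 137
  k=2: 41^2 = 37 mod 137
  k=4: 41^4 = 136 mod 137
  k=8: 41^8 = 1 mod 137  <- first divisor giving 1
Order = 8

8


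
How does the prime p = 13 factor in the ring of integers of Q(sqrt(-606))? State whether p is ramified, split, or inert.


K = Q(sqrt(-606)). Since d mod 4 = 2, disc(K) = -2424.
Check p | disc: -2424 mod 13 = 7.
p does not divide disc. Compute Legendre symbol (d/p):
5^((13-1)/2) mod 13 = -1
(d/p) = -1, so p is inert: (p) stays prime with e=1, f=2, g=1.
Therefore p is inert.

inert


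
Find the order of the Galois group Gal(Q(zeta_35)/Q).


|Gal(Q(zeta_35)/Q)| = phi(35)
= 24

24


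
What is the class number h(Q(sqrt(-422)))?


K = Q(sqrt(-422)). d mod 4 = 2, so D = disc(K) = 4d = -1688
h(K) equals the number of primitive reduced positive-definite forms (a, b, c) = a*x^2 + b*x*y + c*y^2 with b^2 - 4ac = D,
where reduced means |b| <= a <= c, with b >= 0 whenever |b| = a or a = c, and primitive means gcd(a, b, c) = 1.
Reduced forces 3a^2 <= |D| = 1688, so 1 <= a <= 23; b must have the parity of D, and c = (b^2 - D)/(4a) must be an integer >= a.
Enumerate a = 1..23, b in [-a, a]:
  a=1: (1, 0, 422)  [1]
  a=2: (2, 0, 211)  [1]
  a=3: (3, -2, 141), (3, 2, 141)  [2]
  a=4..5: none
  a=6: (6, -4, 71), (6, 4, 71)  [2]
  a=7..8: none
  a=9: (9, -2, 47), (9, 2, 47)  [2]
  a=10..17: none
  a=18: (18, -16, 27), (18, 16, 27)  [2]
  a=19..23: none
Total reduced forms: 1 + 1 + 2 + 2 + 2 + 2 = 10
h = 10

10


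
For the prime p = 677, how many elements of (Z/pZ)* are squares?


For prime p, the number of non-zero quadratic residues is (p-1)/2.
= (677-1)/2
= 338

338


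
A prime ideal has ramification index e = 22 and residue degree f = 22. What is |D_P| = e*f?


|D_P| = e * f
= 22 * 22
= 484

484


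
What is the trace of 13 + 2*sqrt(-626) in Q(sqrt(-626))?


Tr(a + b*sqrt(d)) = (a + b*sqrt(d)) + (a - b*sqrt(d)) = 2a
= 2 * (13)
= 26

26


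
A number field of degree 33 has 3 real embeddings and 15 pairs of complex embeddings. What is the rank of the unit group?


By Dirichlet's unit theorem:
rank = r1 + r2 - 1
= 3 + 15 - 1
= 17

17


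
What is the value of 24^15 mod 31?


p = 31 is prime and the exponent is (p-1)/2 = 15, so by Euler's criterion 24^15 = (24/31) = +1 or -1 mod 31.
Compute by square-and-multiply:
  15 = 8 + 4 + 2 + 1 (binary 1111)
  Repeated squaring mod 31: 24^1 = 24, 24^2 = 18, 24^4 = 14, 24^8 = 10
  24^15 = 24^8 * 24^4 * 24^2 * 24^1 = 10 * 14 * 18 * 24 mod 31
    10 * 14 = 140 = 16 mod 31
    16 * 18 = 288 = 9 mod 31
    9 * 24 = 216 = 30 mod 31
  24^15 = 30 mod 31
Result 30 = p - 1 = -1 mod 31: 24 is a quadratic non-residue mod 31. As a residue in [0, p-1] the value is 30.
24^15 mod 31 = 30

30


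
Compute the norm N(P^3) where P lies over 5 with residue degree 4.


N(P^a) = p^(a*f)
= 5^(3*4)
= 5^12
= 244140625

244140625


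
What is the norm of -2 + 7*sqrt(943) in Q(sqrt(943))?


N(a + b*sqrt(d)) = a^2 - d*b^2
= (-2)^2 - (943)*(7)^2
= 4 - 46207
= -46203

-46203


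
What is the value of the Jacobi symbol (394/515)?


Compute (394/515) via quadratic reciprocity:
  pull out 2: (2/515) = -1  (since 515 mod 8 = 3)
  reciprocity: (197/515) -> +(515/197)
  reduce: (121/197)
  reciprocity: (121/197) -> +(197/121)
  reduce: (76/121)
  pull out 2: (2/121) = +1  (since 121 mod 8 = 1)
  pull out 2: (2/121) = +1  (since 121 mod 8 = 1)
  reciprocity: (19/121) -> +(121/19)
  reduce: (7/19)
  reciprocity: (7/19) -> -(19/7)
  reduce: (5/7)
  reciprocity: (5/7) -> +(7/5)
  reduce: (2/5)
  pull out 2: (2/5) = -1  (since 5 mod 8 = 5)
  (1/5) = 1
Product of signs = -1

-1


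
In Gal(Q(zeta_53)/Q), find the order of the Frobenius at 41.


The Frobenius at p in Gal(Q(zeta_n)/Q) = (Z/nZ)* is the class of p, so its order is ord_53(41), the smallest k >= 1 with 41^k = 1 mod 53.
n = 53 = 53, phi(53) = 52; the order divides phi(n).
Divisors of 52: 1, 2, 4, 13, 26, 52
Repeated squaring mod 53: 41^1 = 41, 41^2 = 38, 41^4 = 13, 41^8 = 10, 41^16 = 47, 41^32 = 36
Test divisors in increasing order:
  k=1: 41^1 = 41 mod 53
  k=2: 41^2 = 38 mod 53
  k=4: 41^4 = 13 mod 53
  k=13: 41^13 = 10 * 13 * 41 = 30 mod 53
  k=26: 41^26 = 47 * 10 * 38 = 52 mod 53
  k=52: 41^52 = 36 * 47 * 13 = 1 mod 53  <- first divisor giving 1
Order = 52

52


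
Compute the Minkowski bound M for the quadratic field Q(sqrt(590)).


d = 590, d mod 4 = 2, so disc(K) = 4d = 2360; |disc(K)| = 2360
Real quadratic field, so n = 2, s = r2 = 0, r1 = 2
M = (n!/n^n) * (4/pi)^s * sqrt(|disc(K)|) = (2!/2^2) * (4/pi)^0 * sqrt(2360)
= 0.5 * 1.000000 * 48.579831
= 24.2899

24.2899


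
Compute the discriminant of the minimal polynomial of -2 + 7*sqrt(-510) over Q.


The element -2 + 7*sqrt(-510) has minimal polynomial:
x^2 + 4*x + 24994
Discriminant = (4)^2 - 4*(24994)
= 16 - 99976
= -99960

-99960


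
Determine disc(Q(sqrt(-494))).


For K = Q(sqrt(d)) with d squarefree: disc(K) = d if d = 1 mod 4, and disc(K) = 4d if d = 2 or 3 mod 4.
Here d = -494, and d mod 4 = 2.
d = 2 mod 4, not 1 (O_K = Z[sqrt(d)]), so disc(K) = 4d = 4 * (-494) = -1976

-1976


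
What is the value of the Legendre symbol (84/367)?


p = 367 is prime, so compute (84/367) with the reciprocity algorithm (Jacobi-symbol steps: pull out 2s via (2/n), flip via reciprocity, reduce):
  pull out 2: (2/367) = +1  (since 367 mod 8 = 7)
  pull out 2: (2/367) = +1  (since 367 mod 8 = 7)
  reciprocity: (21/367) -> +(367/21)
  reduce: (10/21)
  pull out 2: (2/21) = -1  (since 21 mod 8 = 5)
  reciprocity: (5/21) -> +(21/5)
  reduce: (1/5)
  (1/5) = 1
Product of signs = -1
(84/367) = -1

-1


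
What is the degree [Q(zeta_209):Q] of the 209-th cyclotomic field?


The degree equals Euler's totient phi(209).
209 = 11 * 19
phi(209) = 180

180


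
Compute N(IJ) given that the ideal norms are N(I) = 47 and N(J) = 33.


N(IJ) = N(I) * N(J)
= 47 * 33
= 1551

1551


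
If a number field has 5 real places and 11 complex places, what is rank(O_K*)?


By Dirichlet's unit theorem:
rank = r1 + r2 - 1
= 5 + 11 - 1
= 15

15


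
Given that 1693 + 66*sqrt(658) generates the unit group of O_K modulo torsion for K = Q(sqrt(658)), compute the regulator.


epsilon = 1693 + 66*sqrt(658)
= 3385.9997
R = ln(3385.9997)
= 8.1274

8.1274


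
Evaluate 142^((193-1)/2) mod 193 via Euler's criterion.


p = 193 is prime and the exponent is (p-1)/2 = 96, so by Euler's criterion 142^96 = (142/193) = +1 or -1 mod 193.
Compute by square-and-multiply:
  96 = 64 + 32 (binary 1100000)
  Repeated squaring mod 193: 142^1 = 142, 142^2 = 92, 142^4 = 165, 142^8 = 12, 142^16 = 144, 142^32 = 85, 142^64 = 84
  142^96 = 142^64 * 142^32 = 84 * 85 mod 193
    84 * 85 = 7140 = 192 mod 193
  142^96 = 192 mod 193
Result 192 = p - 1 = -1 mod 193: 142 is a quadratic non-residue mod 193. As a residue in [0, p-1] the value is 192.
142^96 mod 193 = 192

192


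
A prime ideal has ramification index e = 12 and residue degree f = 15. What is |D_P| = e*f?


|D_P| = e * f
= 12 * 15
= 180

180


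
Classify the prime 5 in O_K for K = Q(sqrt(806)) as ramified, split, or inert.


K = Q(sqrt(806)). Since d mod 4 = 2, disc(K) = 3224.
Check p | disc: 3224 mod 5 = 4.
p does not divide disc. Compute Legendre symbol (d/p):
1^((5-1)/2) mod 5 = 1
(d/p) = 1, so p splits: (p) = P*P' with e=1, f=1, g=2.
Therefore p is split.

split


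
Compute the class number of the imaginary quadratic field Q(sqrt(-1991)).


K = Q(sqrt(-1991)). d mod 4 = 1, so D = disc(K) = d = -1991
h(K) equals the number of primitive reduced positive-definite forms (a, b, c) = a*x^2 + b*x*y + c*y^2 with b^2 - 4ac = D,
where reduced means |b| <= a <= c, with b >= 0 whenever |b| = a or a = c, and primitive means gcd(a, b, c) = 1.
Reduced forces 3a^2 <= |D| = 1991, so 1 <= a <= 25; b must have the parity of D, and c = (b^2 - D)/(4a) must be an integer >= a.
Enumerate a = 1..25, b in [-a, a]:
  a=1: (1, 1, 498)  [1]
  a=2: (2, -1, 249), (2, 1, 249)  [2]
  a=3: (3, -1, 166), (3, 1, 166)  [2]
  a=4: (4, -3, 125), (4, 3, 125)  [2]
  a=5: (5, -3, 100), (5, 3, 100)  [2]
  a=6: (6, -5, 84), (6, -1, 83), (6, 1, 83), (6, 5, 84)  [4]
  a=7: (7, -5, 72), (7, 5, 72)  [2]
  a=8: (8, -5, 63), (8, 5, 63)  [2]
  a=9: (9, -5, 56), (9, 5, 56)  [2]
  a=10: (10, -7, 51), (10, -3, 50), (10, 3, 50), (10, 7, 51)  [4]
  a=11: (11, 11, 48)  [1]
  a=12: (12, -11, 44), (12, -5, 42), (12, 5, 42), (12, 11, 44)  [4]
  a=13: none
  a=14: (14, -9, 37), (14, -5, 36), (14, 5, 36), (14, 9, 37)  [4]
  a=15: (15, -13, 36), (15, -7, 34), (15, 7, 34), (15, 13, 36)  [4]
  a=16: (16, -11, 33), (16, 11, 33)  [2]
  a=17: (17, -7, 30), (17, 7, 30)  [2]
  a=18: (18, -13, 30), (18, -5, 28), (18, 5, 28), (18, 13, 30)  [4]
  a=19: (19, -17, 30), (19, 17, 30)  [2]
  a=20: (20, -13, 27), (20, -3, 25), (20, 3, 25), (20, 13, 27)  [4]
  a=21: (21, -19, 28), (21, -5, 24), (21, 5, 24), (21, 19, 28)  [4]
  a=22: (22, -11, 24), (22, 11, 24)  [2]
  a=23..25: none
Total reduced forms: 1 + 2 + 2 + 2 + 2 + 4 + 2 + 2 + 2 + 4 + 1 + 4 + 4 + 4 + 2 + 2 + 4 + 2 + 4 + 4 + 2 = 56
h = 56

56


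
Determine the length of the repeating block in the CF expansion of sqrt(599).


Run the CF algorithm for sqrt(599).
a_0 = floor(sqrt(599)) = 24; set m_0=0, q_0=1.
Recurrence: m' = q*a - m,  q' = (d - m'^2)/q,  a' = floor((a_0 + m')/q').
  step 1: m=24, q=23, a=2
  step 2: m=22, q=5, a=9
  step 3: m=23, q=14, a=3
  step 4: m=19, q=17, a=2
  step 5: m=15, q=22, a=1
  step 6: m=7, q=25, a=1
  step 7: m=18, q=11, a=3
  step 8: m=15, q=34, a=1
  step 9: m=19, q=7, a=6
  step 10: m=23, q=10, a=4
  step 11: m=17, q=31, a=1
  step 12: m=14, q=13, a=2
  step 13: m=12, q=35, a=1
  step 14: m=23, q=2, a=23
  step 15: m=23, q=35, a=1
  step 16: m=12, q=13, a=2
  step 17: m=14, q=31, a=1
  step 18: m=17, q=10, a=4
  step 19: m=23, q=7, a=6
  step 20: m=19, q=34, a=1
  step 21: m=15, q=11, a=3
  step 22: m=18, q=25, a=1
  step 23: m=7, q=22, a=1
  step 24: m=15, q=17, a=2
  step 25: m=19, q=14, a=3
  step 26: m=23, q=5, a=9
  step 27: m=22, q=23, a=2
  step 28: m=24, q=1, a=48
a_28 = 2*a_0 = 48, so the period closes here.
sqrt(599) = [24; 2, 9, 3, 2, 1, 1, 3, 1, 6, 4, 1, 2, 1, 23, 1, 2, 1, 4, 6, 1, 3, 1, 1, 2, 3, 9, 2, 48]
Period length = 28

28


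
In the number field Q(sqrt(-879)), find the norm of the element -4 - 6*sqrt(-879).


N(a + b*sqrt(d)) = a^2 - d*b^2
= (-4)^2 - (-879)*(-6)^2
= 16 + 31644
= 31660

31660


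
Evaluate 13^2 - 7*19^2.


x^2 - d*y^2
= 13^2 - 7*19^2
= 169 - 2527
= -2358

-2358


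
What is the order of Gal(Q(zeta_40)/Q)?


|Gal(Q(zeta_40)/Q)| = phi(40)
= 16

16


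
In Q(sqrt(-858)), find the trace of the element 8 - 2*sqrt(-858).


Tr(a + b*sqrt(d)) = (a + b*sqrt(d)) + (a - b*sqrt(d)) = 2a
= 2 * (8)
= 16

16


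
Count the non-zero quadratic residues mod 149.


For prime p, the number of non-zero quadratic residues is (p-1)/2.
= (149-1)/2
= 74

74


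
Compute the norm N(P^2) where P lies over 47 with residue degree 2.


N(P^a) = p^(a*f)
= 47^(2*2)
= 47^4
= 4879681

4879681


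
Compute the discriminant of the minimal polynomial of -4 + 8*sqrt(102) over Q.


The element -4 + 8*sqrt(102) has minimal polynomial:
x^2 + 8*x - 6512
Discriminant = (8)^2 - 4*(-6512)
= 64 + 26048
= 26112

26112


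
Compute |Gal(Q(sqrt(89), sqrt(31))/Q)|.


The 2 square roots of distinct primes are multiplicatively independent over Q,
so [K:Q] = 2^2 and Gal(K/Q) is isomorphic to (Z/2Z)^2.
|Gal| = 2^2 = 4

4


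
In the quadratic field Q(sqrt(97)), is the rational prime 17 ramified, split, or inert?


K = Q(sqrt(97)). Since d mod 4 = 1, disc(K) = 97.
Check p | disc: 97 mod 17 = 12.
p does not divide disc. Compute Legendre symbol (d/p):
12^((17-1)/2) mod 17 = -1
(d/p) = -1, so p is inert: (p) stays prime with e=1, f=2, g=1.
Therefore p is inert.

inert


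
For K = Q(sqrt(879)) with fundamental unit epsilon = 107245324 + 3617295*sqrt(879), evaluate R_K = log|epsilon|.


epsilon = 107245324 + 3617295*sqrt(879)
= 2.1449e+08
R = ln(2.1449e+08)
= 19.1838

19.1838


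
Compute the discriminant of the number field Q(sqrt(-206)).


For K = Q(sqrt(d)) with d squarefree: disc(K) = d if d = 1 mod 4, and disc(K) = 4d if d = 2 or 3 mod 4.
Here d = -206, and d mod 4 = 2.
d = 2 mod 4, not 1 (O_K = Z[sqrt(d)]), so disc(K) = 4d = 4 * (-206) = -824

-824


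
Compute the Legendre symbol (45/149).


p = 149 is prime, so compute (45/149) with the reciprocity algorithm (Jacobi-symbol steps: pull out 2s via (2/n), flip via reciprocity, reduce):
  reciprocity: (45/149) -> +(149/45)
  reduce: (14/45)
  pull out 2: (2/45) = -1  (since 45 mod 8 = 5)
  reciprocity: (7/45) -> +(45/7)
  reduce: (3/7)
  reciprocity: (3/7) -> -(7/3)
  reduce: (1/3)
  (1/3) = 1
Product of signs = 1
(45/149) = 1

1


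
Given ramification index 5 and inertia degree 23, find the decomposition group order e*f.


|D_P| = e * f
= 5 * 23
= 115

115


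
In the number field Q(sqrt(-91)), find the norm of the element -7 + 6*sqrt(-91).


N(a + b*sqrt(d)) = a^2 - d*b^2
= (-7)^2 - (-91)*(6)^2
= 49 + 3276
= 3325

3325


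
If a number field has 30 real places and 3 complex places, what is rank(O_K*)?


By Dirichlet's unit theorem:
rank = r1 + r2 - 1
= 30 + 3 - 1
= 32

32


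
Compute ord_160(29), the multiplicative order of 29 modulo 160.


We want ord_160(29), the smallest k >= 1 with 29^k = 1 mod 160.
n = 160 = 2^5 * 5, phi(160) = 64; the order divides phi(n).
Divisors of 64: 1, 2, 4, 8, 16, 32, 64
Repeated squaring mod 160: 29^1 = 29, 29^2 = 41, 29^4 = 81, 29^8 = 1, 29^16 = 1, 29^32 = 1, 29^64 = 1
Test divisors in increasing order:
  k=1: 29^1 = 29 mod 160
  k=2: 29^2 = 41 mod 160
  k=4: 29^4 = 81 mod 160
  k=8: 29^8 = 1 mod 160  <- first divisor giving 1
Order = 8

8


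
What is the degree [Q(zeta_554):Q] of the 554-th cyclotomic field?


The degree equals Euler's totient phi(554).
554 = 2 * 277
phi(554) = 276

276


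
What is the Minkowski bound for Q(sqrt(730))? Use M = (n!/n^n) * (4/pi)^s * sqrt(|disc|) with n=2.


d = 730, d mod 4 = 2, so disc(K) = 4d = 2920; |disc(K)| = 2920
Real quadratic field, so n = 2, s = r2 = 0, r1 = 2
M = (n!/n^n) * (4/pi)^s * sqrt(|disc(K)|) = (2!/2^2) * (4/pi)^0 * sqrt(2920)
= 0.5 * 1.000000 * 54.037024
= 27.0185

27.0185


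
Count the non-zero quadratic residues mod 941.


For prime p, the number of non-zero quadratic residues is (p-1)/2.
= (941-1)/2
= 470

470


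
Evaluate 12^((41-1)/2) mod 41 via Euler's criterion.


p = 41 is prime and the exponent is (p-1)/2 = 20, so by Euler's criterion 12^20 = (12/41) = +1 or -1 mod 41.
Compute by square-and-multiply:
  20 = 16 + 4 (binary 10100)
  Repeated squaring mod 41: 12^1 = 12, 12^2 = 21, 12^4 = 31, 12^8 = 18, 12^16 = 37
  12^20 = 12^16 * 12^4 = 37 * 31 mod 41
    37 * 31 = 1147 = 40 mod 41
  12^20 = 40 mod 41
Result 40 = p - 1 = -1 mod 41: 12 is a quadratic non-residue mod 41. As a residue in [0, p-1] the value is 40.
12^20 mod 41 = 40

40


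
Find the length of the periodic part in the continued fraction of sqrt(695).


Run the CF algorithm for sqrt(695).
a_0 = floor(sqrt(695)) = 26; set m_0=0, q_0=1.
Recurrence: m' = q*a - m,  q' = (d - m'^2)/q,  a' = floor((a_0 + m')/q').
  step 1: m=26, q=19, a=2
  step 2: m=12, q=29, a=1
  step 3: m=17, q=14, a=3
  step 4: m=25, q=5, a=10
  step 5: m=25, q=14, a=3
  step 6: m=17, q=29, a=1
  step 7: m=12, q=19, a=2
  step 8: m=26, q=1, a=52
a_8 = 2*a_0 = 52, so the period closes here.
sqrt(695) = [26; 2, 1, 3, 10, 3, 1, 2, 52]
Period length = 8

8


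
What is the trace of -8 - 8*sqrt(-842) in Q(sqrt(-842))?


Tr(a + b*sqrt(d)) = (a + b*sqrt(d)) + (a - b*sqrt(d)) = 2a
= 2 * (-8)
= -16

-16


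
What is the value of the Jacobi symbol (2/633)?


Compute (2/633) via quadratic reciprocity:
  pull out 2: (2/633) = +1  (since 633 mod 8 = 1)
  (1/633) = 1
Product of signs = 1

1


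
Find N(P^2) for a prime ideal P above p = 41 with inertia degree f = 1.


N(P^a) = p^(a*f)
= 41^(2*1)
= 41^2
= 1681

1681


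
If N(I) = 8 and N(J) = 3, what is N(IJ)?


N(IJ) = N(I) * N(J)
= 8 * 3
= 24

24


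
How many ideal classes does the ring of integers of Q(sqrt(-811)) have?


K = Q(sqrt(-811)). d mod 4 = 1, so D = disc(K) = d = -811
h(K) equals the number of primitive reduced positive-definite forms (a, b, c) = a*x^2 + b*x*y + c*y^2 with b^2 - 4ac = D,
where reduced means |b| <= a <= c, with b >= 0 whenever |b| = a or a = c, and primitive means gcd(a, b, c) = 1.
Reduced forces 3a^2 <= |D| = 811, so 1 <= a <= 16; b must have the parity of D, and c = (b^2 - D)/(4a) must be an integer >= a.
Enumerate a = 1..16, b in [-a, a]:
  a=1: (1, 1, 203)  [1]
  a=2..4: none
  a=5: (5, -3, 41), (5, 3, 41)  [2]
  a=6: none
  a=7: (7, -1, 29), (7, 1, 29)  [2]
  a=8..10: none
  a=11: (11, -5, 19), (11, 5, 19)  [2]
  a=12..16: none
Total reduced forms: 1 + 2 + 2 + 2 = 7
h = 7

7


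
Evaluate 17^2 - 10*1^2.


x^2 - d*y^2
= 17^2 - 10*1^2
= 289 - 10
= 279

279


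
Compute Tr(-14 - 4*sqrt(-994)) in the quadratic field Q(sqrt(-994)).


Tr(a + b*sqrt(d)) = (a + b*sqrt(d)) + (a - b*sqrt(d)) = 2a
= 2 * (-14)
= -28

-28


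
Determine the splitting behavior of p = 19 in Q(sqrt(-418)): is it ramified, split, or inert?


K = Q(sqrt(-418)). Since d mod 4 = 2, disc(K) = -1672.
Check p | disc: -1672 mod 19 = 0.
p divides disc, so p ramifies: (p) = P^2 with e=2, f=1, g=1.
Therefore p is ramified.

ramified


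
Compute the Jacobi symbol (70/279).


Compute (70/279) via quadratic reciprocity:
  pull out 2: (2/279) = +1  (since 279 mod 8 = 7)
  reciprocity: (35/279) -> -(279/35)
  reduce: (34/35)
  pull out 2: (2/35) = -1  (since 35 mod 8 = 3)
  reciprocity: (17/35) -> +(35/17)
  reduce: (1/17)
  (1/17) = 1
Product of signs = 1

1


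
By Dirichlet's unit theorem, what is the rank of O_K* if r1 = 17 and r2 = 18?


By Dirichlet's unit theorem:
rank = r1 + r2 - 1
= 17 + 18 - 1
= 34

34


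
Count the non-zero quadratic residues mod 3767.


For prime p, the number of non-zero quadratic residues is (p-1)/2.
= (3767-1)/2
= 1883

1883


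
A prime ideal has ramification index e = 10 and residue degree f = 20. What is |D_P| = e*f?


|D_P| = e * f
= 10 * 20
= 200

200


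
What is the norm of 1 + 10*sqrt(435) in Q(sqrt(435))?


N(a + b*sqrt(d)) = a^2 - d*b^2
= (1)^2 - (435)*(10)^2
= 1 - 43500
= -43499

-43499


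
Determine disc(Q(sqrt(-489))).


For K = Q(sqrt(d)) with d squarefree: disc(K) = d if d = 1 mod 4, and disc(K) = 4d if d = 2 or 3 mod 4.
Here d = -489, and d mod 4 = 3.
d = 3 mod 4, not 1 (O_K = Z[sqrt(d)]), so disc(K) = 4d = 4 * (-489) = -1956

-1956


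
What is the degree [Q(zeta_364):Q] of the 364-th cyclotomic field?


The degree equals Euler's totient phi(364).
364 = 2^2 * 7 * 13
phi(364) = 144

144


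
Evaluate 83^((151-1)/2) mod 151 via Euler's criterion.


p = 151 is prime and the exponent is (p-1)/2 = 75, so by Euler's criterion 83^75 = (83/151) = +1 or -1 mod 151.
Compute by square-and-multiply:
  75 = 64 + 8 + 2 + 1 (binary 1001011)
  Repeated squaring mod 151: 83^1 = 83, 83^2 = 94, 83^4 = 78, 83^8 = 44, 83^16 = 124, 83^32 = 125, 83^64 = 72
  83^75 = 83^64 * 83^8 * 83^2 * 83^1 = 72 * 44 * 94 * 83 mod 151
    72 * 44 = 3168 = 148 mod 151
    148 * 94 = 13912 = 20 mod 151
    20 * 83 = 1660 = 150 mod 151
  83^75 = 150 mod 151
Result 150 = p - 1 = -1 mod 151: 83 is a quadratic non-residue mod 151. As a residue in [0, p-1] the value is 150.
83^75 mod 151 = 150

150


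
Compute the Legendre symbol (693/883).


p = 883 is prime, so compute (693/883) with the reciprocity algorithm (Jacobi-symbol steps: pull out 2s via (2/n), flip via reciprocity, reduce):
  reciprocity: (693/883) -> +(883/693)
  reduce: (190/693)
  pull out 2: (2/693) = -1  (since 693 mod 8 = 5)
  reciprocity: (95/693) -> +(693/95)
  reduce: (28/95)
  pull out 2: (2/95) = +1  (since 95 mod 8 = 7)
  pull out 2: (2/95) = +1  (since 95 mod 8 = 7)
  reciprocity: (7/95) -> -(95/7)
  reduce: (4/7)
  pull out 2: (2/7) = +1  (since 7 mod 8 = 7)
  pull out 2: (2/7) = +1  (since 7 mod 8 = 7)
  (1/7) = 1
Product of signs = 1
(693/883) = 1

1


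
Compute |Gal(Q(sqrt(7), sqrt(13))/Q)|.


The 2 square roots of distinct primes are multiplicatively independent over Q,
so [K:Q] = 2^2 and Gal(K/Q) is isomorphic to (Z/2Z)^2.
|Gal| = 2^2 = 4

4


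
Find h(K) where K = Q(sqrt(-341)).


K = Q(sqrt(-341)). d mod 4 = 3, so D = disc(K) = 4d = -1364
h(K) equals the number of primitive reduced positive-definite forms (a, b, c) = a*x^2 + b*x*y + c*y^2 with b^2 - 4ac = D,
where reduced means |b| <= a <= c, with b >= 0 whenever |b| = a or a = c, and primitive means gcd(a, b, c) = 1.
Reduced forces 3a^2 <= |D| = 1364, so 1 <= a <= 21; b must have the parity of D, and c = (b^2 - D)/(4a) must be an integer >= a.
Enumerate a = 1..21, b in [-a, a]:
  a=1: (1, 0, 341)  [1]
  a=2: (2, 2, 171)  [1]
  a=3: (3, -2, 114), (3, 2, 114)  [2]
  a=4: none
  a=5: (5, -4, 69), (5, 4, 69)  [2]
  a=6: (6, -2, 57), (6, 2, 57)  [2]
  a=7: (7, -6, 50), (7, 6, 50)  [2]
  a=8: none
  a=9: (9, -2, 38), (9, 2, 38)  [2]
  a=10: (10, -6, 35), (10, 6, 35)  [2]
  a=11: (11, 0, 31)  [1]
  a=12: none
  a=13: (13, -12, 29), (13, 12, 29)  [2]
  a=14: (14, -6, 25), (14, 6, 25)  [2]
  a=15: (15, -14, 26), (15, -4, 23), (15, 4, 23), (15, 14, 26)  [4]
  a=16: none
  a=17: (17, -8, 21), (17, 8, 21)  [2]
  a=18: (18, -2, 19), (18, 2, 19)  [2]
  a=19..20: none
  a=21: (21, 20, 21)  [1]
Total reduced forms: 1 + 1 + 2 + 2 + 2 + 2 + 2 + 2 + 1 + 2 + 2 + 4 + 2 + 2 + 1 = 28
h = 28

28
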